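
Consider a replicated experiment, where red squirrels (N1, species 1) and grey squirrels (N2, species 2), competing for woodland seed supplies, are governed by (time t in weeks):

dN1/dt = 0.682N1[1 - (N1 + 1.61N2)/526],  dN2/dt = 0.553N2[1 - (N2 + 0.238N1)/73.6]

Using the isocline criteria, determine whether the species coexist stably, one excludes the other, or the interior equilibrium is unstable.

species 1 excludes species 2

Compare the nullcline intercepts: K1/α12 = 526/1.61 = 327 > K2 = 73.6; K2/α21 = 73.6/0.238 = 309 < K1 = 526.
Since the inequalities point opposite ways, species 1 can invade but species 2 cannot.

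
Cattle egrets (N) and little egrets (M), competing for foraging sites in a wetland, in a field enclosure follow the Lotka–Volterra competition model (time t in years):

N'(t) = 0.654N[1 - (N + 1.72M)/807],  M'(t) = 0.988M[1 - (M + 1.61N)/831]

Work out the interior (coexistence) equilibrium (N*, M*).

Setting both brackets to zero gives the nullclines N + 1.72M = 807 and 1.61N + M = 831.
Substituting M = 831 - 1.61N into the first: N(1 - 1.72·1.61) = 807 - 1.72·831.
So N* = -622/-1.77 = 352, and then M* = 831 - 1.61·352 = 265.

N* ≈ 352, M* ≈ 265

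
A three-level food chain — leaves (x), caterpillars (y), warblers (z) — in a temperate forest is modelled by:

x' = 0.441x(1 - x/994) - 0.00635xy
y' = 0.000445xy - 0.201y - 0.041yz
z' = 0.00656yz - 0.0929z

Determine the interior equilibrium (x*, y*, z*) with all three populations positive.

From dz/dt = 0: 0.00656y* = 0.0929, so y* = 14.2.
From dx/dt = 0: 0.441(1 - x*/994) = 0.00635·14.2, giving x* = 994·(1 - 0.204) = 791.
From dy/dt = 0: 0.000445·791 - 0.201 = 0.041z*, so z* = 0.151/0.041 = 3.69.

x* ≈ 791, y* ≈ 14.2, z* ≈ 3.69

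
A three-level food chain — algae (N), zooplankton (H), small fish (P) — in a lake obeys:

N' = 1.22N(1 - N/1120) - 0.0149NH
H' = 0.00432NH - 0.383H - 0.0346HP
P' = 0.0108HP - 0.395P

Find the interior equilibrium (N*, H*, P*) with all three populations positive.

N* ≈ 620, H* ≈ 36.6, P* ≈ 66.3

From dP/dt = 0: 0.0108H* = 0.395, so H* = 36.6.
From dN/dt = 0: 1.22(1 - N*/1120) = 0.0149·36.6, giving N* = 1120·(1 - 0.447) = 620.
From dH/dt = 0: 0.00432·620 - 0.383 = 0.0346P*, so P* = 2.29/0.0346 = 66.3.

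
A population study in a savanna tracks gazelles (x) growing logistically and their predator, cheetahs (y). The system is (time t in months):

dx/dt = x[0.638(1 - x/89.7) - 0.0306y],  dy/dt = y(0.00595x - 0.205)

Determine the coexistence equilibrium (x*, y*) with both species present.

x* ≈ 34.5, y* ≈ 12.8

From dy/dt = 0 with y > 0: 0.00595x* = 0.205, so x* = 34.5.
Substitute into dx/dt = 0: 0.638(1 - 34.5/89.7) = 0.0306y*.
The bracket is 0.616, giving y* = 0.393/0.0306 = 12.8.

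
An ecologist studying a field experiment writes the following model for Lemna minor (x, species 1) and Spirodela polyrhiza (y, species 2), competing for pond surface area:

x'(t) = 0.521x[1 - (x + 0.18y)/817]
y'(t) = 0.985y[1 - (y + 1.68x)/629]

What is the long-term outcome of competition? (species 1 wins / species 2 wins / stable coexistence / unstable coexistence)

Compare the nullcline intercepts: K1/α12 = 817/0.18 = 4540 > K2 = 629; K2/α21 = 629/1.68 = 374 < K1 = 817.
Since the inequalities point opposite ways, species 1 can invade but species 2 cannot.

species 1 excludes species 2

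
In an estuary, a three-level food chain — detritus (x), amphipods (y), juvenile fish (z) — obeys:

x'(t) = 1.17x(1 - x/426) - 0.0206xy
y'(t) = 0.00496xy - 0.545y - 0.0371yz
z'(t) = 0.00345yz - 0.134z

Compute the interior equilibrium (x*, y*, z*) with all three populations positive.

x* ≈ 135, y* ≈ 38.8, z* ≈ 3.32

From dz/dt = 0: 0.00345y* = 0.134, so y* = 38.8.
From dx/dt = 0: 1.17(1 - x*/426) = 0.0206·38.8, giving x* = 426·(1 - 0.684) = 135.
From dy/dt = 0: 0.00496·135 - 0.545 = 0.0371z*, so z* = 0.123/0.0371 = 3.32.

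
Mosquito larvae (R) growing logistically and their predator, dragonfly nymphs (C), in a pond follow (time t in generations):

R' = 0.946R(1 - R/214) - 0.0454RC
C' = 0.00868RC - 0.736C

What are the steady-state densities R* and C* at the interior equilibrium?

From dC/dt = 0 with C > 0: 0.00868R* = 0.736, so R* = 84.8.
Substitute into dR/dt = 0: 0.946(1 - 84.8/214) = 0.0454C*.
The bracket is 0.604, giving C* = 0.571/0.0454 = 12.6.

R* ≈ 84.8, C* ≈ 12.6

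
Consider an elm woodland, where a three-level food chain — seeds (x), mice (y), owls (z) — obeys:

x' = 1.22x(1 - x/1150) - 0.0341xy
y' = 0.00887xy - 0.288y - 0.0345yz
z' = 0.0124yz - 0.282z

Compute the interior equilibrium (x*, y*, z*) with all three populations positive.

x* ≈ 419, y* ≈ 22.7, z* ≈ 99.4

From dz/dt = 0: 0.0124y* = 0.282, so y* = 22.7.
From dx/dt = 0: 1.22(1 - x*/1150) = 0.0341·22.7, giving x* = 1150·(1 - 0.636) = 419.
From dy/dt = 0: 0.00887·419 - 0.288 = 0.0345z*, so z* = 3.43/0.0345 = 99.4.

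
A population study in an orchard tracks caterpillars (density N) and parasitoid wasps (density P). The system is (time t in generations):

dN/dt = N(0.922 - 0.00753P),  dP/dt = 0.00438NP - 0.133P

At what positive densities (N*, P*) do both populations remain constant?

N* ≈ 30.4, P* ≈ 122

Set dP/dt = 0 with P > 0: 0.00438N - 0.133 = 0, so N* = 0.133/0.00438 = 30.4.
Set dN/dt = 0 with N > 0: 0.922 - 0.00753P = 0, so P* = 0.922/0.00753 = 122.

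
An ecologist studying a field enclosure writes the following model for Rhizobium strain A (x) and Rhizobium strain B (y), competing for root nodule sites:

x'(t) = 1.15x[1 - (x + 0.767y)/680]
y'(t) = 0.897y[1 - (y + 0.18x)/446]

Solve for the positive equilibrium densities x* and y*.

Setting both brackets to zero gives the nullclines x + 0.767y = 680 and 0.18x + y = 446.
Substituting y = 446 - 0.18x into the first: x(1 - 0.767·0.18) = 680 - 0.767·446.
So x* = 338/0.862 = 392, and then y* = 446 - 0.18·392 = 375.

x* ≈ 392, y* ≈ 375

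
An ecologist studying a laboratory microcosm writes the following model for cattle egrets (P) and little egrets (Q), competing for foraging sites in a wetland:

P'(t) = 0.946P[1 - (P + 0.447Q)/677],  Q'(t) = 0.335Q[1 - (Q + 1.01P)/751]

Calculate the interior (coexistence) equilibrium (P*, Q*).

P* ≈ 622, Q* ≈ 123

Setting both brackets to zero gives the nullclines P + 0.447Q = 677 and 1.01P + Q = 751.
Substituting Q = 751 - 1.01P into the first: P(1 - 0.447·1.01) = 677 - 0.447·751.
So P* = 341/0.549 = 622, and then Q* = 751 - 1.01·622 = 123.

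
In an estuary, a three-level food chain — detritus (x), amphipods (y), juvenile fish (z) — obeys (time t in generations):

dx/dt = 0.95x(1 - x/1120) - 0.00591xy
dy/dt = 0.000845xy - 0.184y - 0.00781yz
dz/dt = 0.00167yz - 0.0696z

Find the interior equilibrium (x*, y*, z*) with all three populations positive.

x* ≈ 830, y* ≈ 41.7, z* ≈ 66.2

From dz/dt = 0: 0.00167y* = 0.0696, so y* = 41.7.
From dx/dt = 0: 0.95(1 - x*/1120) = 0.00591·41.7, giving x* = 1120·(1 - 0.259) = 830.
From dy/dt = 0: 0.000845·830 - 0.184 = 0.00781z*, so z* = 0.517/0.00781 = 66.2.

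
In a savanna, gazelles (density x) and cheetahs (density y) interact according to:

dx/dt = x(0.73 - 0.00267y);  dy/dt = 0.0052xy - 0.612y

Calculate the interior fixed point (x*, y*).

Set dy/dt = 0 with y > 0: 0.0052x - 0.612 = 0, so x* = 0.612/0.0052 = 118.
Set dx/dt = 0 with x > 0: 0.73 - 0.00267y = 0, so y* = 0.73/0.00267 = 273.

x* ≈ 118, y* ≈ 273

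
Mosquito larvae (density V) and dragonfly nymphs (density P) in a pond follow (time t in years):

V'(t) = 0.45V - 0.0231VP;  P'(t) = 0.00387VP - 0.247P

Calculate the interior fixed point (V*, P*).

Set dP/dt = 0 with P > 0: 0.00387V - 0.247 = 0, so V* = 0.247/0.00387 = 63.8.
Set dV/dt = 0 with V > 0: 0.45 - 0.0231P = 0, so P* = 0.45/0.0231 = 19.5.

V* ≈ 63.8, P* ≈ 19.5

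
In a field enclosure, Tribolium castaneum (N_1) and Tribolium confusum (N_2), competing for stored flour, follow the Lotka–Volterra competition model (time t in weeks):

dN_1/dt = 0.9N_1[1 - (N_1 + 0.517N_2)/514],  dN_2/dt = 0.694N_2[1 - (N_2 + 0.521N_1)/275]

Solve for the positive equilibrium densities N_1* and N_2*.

Setting both brackets to zero gives the nullclines N_1 + 0.517N_2 = 514 and 0.521N_1 + N_2 = 275.
Substituting N_2 = 275 - 0.521N_1 into the first: N_1(1 - 0.517·0.521) = 514 - 0.517·275.
So N_1* = 372/0.731 = 509, and then N_2* = 275 - 0.521·509 = 9.86.

N_1* ≈ 509, N_2* ≈ 9.86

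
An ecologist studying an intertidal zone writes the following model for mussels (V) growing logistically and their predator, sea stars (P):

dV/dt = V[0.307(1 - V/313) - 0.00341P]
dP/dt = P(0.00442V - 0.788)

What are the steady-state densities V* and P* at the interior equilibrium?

From dP/dt = 0 with P > 0: 0.00442V* = 0.788, so V* = 178.
Substitute into dV/dt = 0: 0.307(1 - 178/313) = 0.00341P*.
The bracket is 0.43, giving P* = 0.132/0.00341 = 38.7.

V* ≈ 178, P* ≈ 38.7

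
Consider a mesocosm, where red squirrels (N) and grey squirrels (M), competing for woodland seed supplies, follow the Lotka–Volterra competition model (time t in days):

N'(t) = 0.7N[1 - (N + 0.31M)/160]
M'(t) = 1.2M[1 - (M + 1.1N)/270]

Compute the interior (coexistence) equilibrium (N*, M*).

Setting both brackets to zero gives the nullclines N + 0.31M = 160 and 1.1N + M = 270.
Substituting M = 270 - 1.1N into the first: N(1 - 0.31·1.1) = 160 - 0.31·270.
So N* = 76.3/0.659 = 116, and then M* = 270 - 1.1·116 = 143.

N* ≈ 116, M* ≈ 143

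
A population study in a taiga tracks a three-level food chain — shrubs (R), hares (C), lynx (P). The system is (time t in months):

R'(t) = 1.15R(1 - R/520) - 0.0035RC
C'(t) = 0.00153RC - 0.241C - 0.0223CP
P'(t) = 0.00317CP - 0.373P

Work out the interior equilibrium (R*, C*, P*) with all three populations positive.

From dP/dt = 0: 0.00317C* = 0.373, so C* = 118.
From dR/dt = 0: 1.15(1 - R*/520) = 0.0035·118, giving R* = 520·(1 - 0.358) = 334.
From dC/dt = 0: 0.00153·334 - 0.241 = 0.0223P*, so P* = 0.27/0.0223 = 12.1.

R* ≈ 334, C* ≈ 118, P* ≈ 12.1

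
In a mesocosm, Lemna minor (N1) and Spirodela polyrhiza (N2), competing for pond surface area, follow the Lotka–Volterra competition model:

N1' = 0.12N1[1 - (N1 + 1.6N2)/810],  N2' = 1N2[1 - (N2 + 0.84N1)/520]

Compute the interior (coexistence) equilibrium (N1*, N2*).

Setting both brackets to zero gives the nullclines N1 + 1.6N2 = 810 and 0.84N1 + N2 = 520.
Substituting N2 = 520 - 0.84N1 into the first: N1(1 - 1.6·0.84) = 810 - 1.6·520.
So N1* = -22/-0.344 = 64, and then N2* = 520 - 0.84·64 = 466.

N1* ≈ 64, N2* ≈ 466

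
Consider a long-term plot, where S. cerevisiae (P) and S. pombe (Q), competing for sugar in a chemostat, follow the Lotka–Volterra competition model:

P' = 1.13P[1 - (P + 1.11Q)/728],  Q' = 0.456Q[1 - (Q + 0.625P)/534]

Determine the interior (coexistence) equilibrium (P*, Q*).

Setting both brackets to zero gives the nullclines P + 1.11Q = 728 and 0.625P + Q = 534.
Substituting Q = 534 - 0.625P into the first: P(1 - 1.11·0.625) = 728 - 1.11·534.
So P* = 135/0.306 = 442, and then Q* = 534 - 0.625·442 = 258.

P* ≈ 442, Q* ≈ 258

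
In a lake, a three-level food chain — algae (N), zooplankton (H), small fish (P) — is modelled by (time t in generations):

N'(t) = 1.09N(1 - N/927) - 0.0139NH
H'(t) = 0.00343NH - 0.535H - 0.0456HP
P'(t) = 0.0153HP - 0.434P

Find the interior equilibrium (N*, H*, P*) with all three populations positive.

From dP/dt = 0: 0.0153H* = 0.434, so H* = 28.4.
From dN/dt = 0: 1.09(1 - N*/927) = 0.0139·28.4, giving N* = 927·(1 - 0.362) = 592.
From dH/dt = 0: 0.00343·592 - 0.535 = 0.0456P*, so P* = 1.49/0.0456 = 32.8.

N* ≈ 592, H* ≈ 28.4, P* ≈ 32.8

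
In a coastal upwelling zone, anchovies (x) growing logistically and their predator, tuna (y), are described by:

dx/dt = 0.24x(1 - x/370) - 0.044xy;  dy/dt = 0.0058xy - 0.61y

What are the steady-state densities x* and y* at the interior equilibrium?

x* ≈ 105, y* ≈ 3.9

From dy/dt = 0 with y > 0: 0.0058x* = 0.61, so x* = 105.
Substitute into dx/dt = 0: 0.24(1 - 105/370) = 0.044y*.
The bracket is 0.716, giving y* = 0.172/0.044 = 3.9.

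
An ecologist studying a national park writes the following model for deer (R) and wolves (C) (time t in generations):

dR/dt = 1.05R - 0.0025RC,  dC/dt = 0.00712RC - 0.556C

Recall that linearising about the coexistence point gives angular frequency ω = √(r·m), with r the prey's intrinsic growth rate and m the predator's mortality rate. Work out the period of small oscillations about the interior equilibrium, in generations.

Here r = 1.05 and m = 0.556, so r·m = 0.584.
ω = √0.584 = 0.764 per generation, hence T = 2π/ω ≈ 8.22 generations.

T ≈ 8.22 generations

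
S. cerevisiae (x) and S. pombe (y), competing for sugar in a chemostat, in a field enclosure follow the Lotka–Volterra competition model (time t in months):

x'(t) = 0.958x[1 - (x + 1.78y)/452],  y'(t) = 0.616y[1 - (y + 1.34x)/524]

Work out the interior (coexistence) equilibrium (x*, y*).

Setting both brackets to zero gives the nullclines x + 1.78y = 452 and 1.34x + y = 524.
Substituting y = 524 - 1.34x into the first: x(1 - 1.78·1.34) = 452 - 1.78·524.
So x* = -481/-1.39 = 347, and then y* = 524 - 1.34·347 = 59.

x* ≈ 347, y* ≈ 59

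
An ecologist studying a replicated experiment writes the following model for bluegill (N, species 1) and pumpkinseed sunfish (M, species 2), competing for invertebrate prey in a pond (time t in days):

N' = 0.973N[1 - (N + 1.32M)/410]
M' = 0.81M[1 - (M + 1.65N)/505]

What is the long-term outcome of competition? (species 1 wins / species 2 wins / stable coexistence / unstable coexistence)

Compare the nullcline intercepts: K1/α12 = 410/1.32 = 311 < K2 = 505; K2/α21 = 505/1.65 = 306 < K1 = 410.
Since both are reversed, neither can invade when rare; the interior point is a saddle.

unstable coexistence (outcome depends on initial conditions)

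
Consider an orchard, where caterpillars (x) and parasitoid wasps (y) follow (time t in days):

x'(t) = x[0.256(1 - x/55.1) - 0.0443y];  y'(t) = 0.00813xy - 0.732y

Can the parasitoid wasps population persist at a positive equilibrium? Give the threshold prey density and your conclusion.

The predator equation gives dy/dt > 0 only when x > 0.732/0.00813 = 90.
Without the predator, x → K = 55.1. Since 55.1 < 90, the predator cannot invade.

Threshold x = 90; K < 90, so no, the predator goes extinct.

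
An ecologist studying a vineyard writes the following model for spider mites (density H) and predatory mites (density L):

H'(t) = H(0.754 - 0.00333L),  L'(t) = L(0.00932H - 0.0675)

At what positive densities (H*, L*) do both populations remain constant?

Set dL/dt = 0 with L > 0: 0.00932H - 0.0675 = 0, so H* = 0.0675/0.00932 = 7.24.
Set dH/dt = 0 with H > 0: 0.754 - 0.00333L = 0, so L* = 0.754/0.00333 = 226.

H* ≈ 7.24, L* ≈ 226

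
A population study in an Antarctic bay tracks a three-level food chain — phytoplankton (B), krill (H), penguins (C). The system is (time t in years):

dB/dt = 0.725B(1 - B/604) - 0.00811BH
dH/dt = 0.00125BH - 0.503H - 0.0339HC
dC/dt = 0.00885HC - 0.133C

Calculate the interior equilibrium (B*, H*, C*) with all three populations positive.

B* ≈ 502, H* ≈ 15, C* ≈ 3.69

From dC/dt = 0: 0.00885H* = 0.133, so H* = 15.
From dB/dt = 0: 0.725(1 - B*/604) = 0.00811·15, giving B* = 604·(1 - 0.168) = 502.
From dH/dt = 0: 0.00125·502 - 0.503 = 0.0339C*, so C* = 0.125/0.0339 = 3.69.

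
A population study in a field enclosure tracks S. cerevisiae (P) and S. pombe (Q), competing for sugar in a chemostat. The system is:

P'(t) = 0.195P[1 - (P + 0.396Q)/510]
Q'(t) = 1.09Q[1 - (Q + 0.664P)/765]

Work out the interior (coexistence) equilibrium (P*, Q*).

P* ≈ 281, Q* ≈ 578

Setting both brackets to zero gives the nullclines P + 0.396Q = 510 and 0.664P + Q = 765.
Substituting Q = 765 - 0.664P into the first: P(1 - 0.396·0.664) = 510 - 0.396·765.
So P* = 207/0.737 = 281, and then Q* = 765 - 0.664·281 = 578.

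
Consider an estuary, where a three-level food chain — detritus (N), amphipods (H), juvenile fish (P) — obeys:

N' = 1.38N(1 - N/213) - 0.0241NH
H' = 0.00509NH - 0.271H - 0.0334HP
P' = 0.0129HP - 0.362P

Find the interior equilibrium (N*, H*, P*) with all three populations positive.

From dP/dt = 0: 0.0129H* = 0.362, so H* = 28.1.
From dN/dt = 0: 1.38(1 - N*/213) = 0.0241·28.1, giving N* = 213·(1 - 0.49) = 109.
From dH/dt = 0: 0.00509·109 - 0.271 = 0.0334P*, so P* = 0.282/0.0334 = 8.44.

N* ≈ 109, H* ≈ 28.1, P* ≈ 8.44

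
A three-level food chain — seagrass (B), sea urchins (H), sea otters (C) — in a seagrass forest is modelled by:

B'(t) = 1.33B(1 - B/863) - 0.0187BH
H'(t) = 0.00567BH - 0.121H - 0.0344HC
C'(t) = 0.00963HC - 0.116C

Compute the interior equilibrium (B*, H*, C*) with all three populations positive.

B* ≈ 717, H* ≈ 12, C* ≈ 115

From dC/dt = 0: 0.00963H* = 0.116, so H* = 12.
From dB/dt = 0: 1.33(1 - B*/863) = 0.0187·12, giving B* = 863·(1 - 0.169) = 717.
From dH/dt = 0: 0.00567·717 - 0.121 = 0.0344C*, so C* = 3.94/0.0344 = 115.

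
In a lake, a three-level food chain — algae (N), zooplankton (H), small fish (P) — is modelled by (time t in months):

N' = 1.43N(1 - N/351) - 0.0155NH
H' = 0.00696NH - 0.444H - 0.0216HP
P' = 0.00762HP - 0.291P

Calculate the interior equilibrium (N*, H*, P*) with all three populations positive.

N* ≈ 206, H* ≈ 38.2, P* ≈ 45.7

From dP/dt = 0: 0.00762H* = 0.291, so H* = 38.2.
From dN/dt = 0: 1.43(1 - N*/351) = 0.0155·38.2, giving N* = 351·(1 - 0.414) = 206.
From dH/dt = 0: 0.00696·206 - 0.444 = 0.0216P*, so P* = 0.988/0.0216 = 45.7.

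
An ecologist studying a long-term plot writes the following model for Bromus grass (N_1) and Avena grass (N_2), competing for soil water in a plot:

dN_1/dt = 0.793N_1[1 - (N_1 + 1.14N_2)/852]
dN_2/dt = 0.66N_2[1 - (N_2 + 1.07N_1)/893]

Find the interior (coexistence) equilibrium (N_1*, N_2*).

N_1* ≈ 755, N_2* ≈ 84.8

Setting both brackets to zero gives the nullclines N_1 + 1.14N_2 = 852 and 1.07N_1 + N_2 = 893.
Substituting N_2 = 893 - 1.07N_1 into the first: N_1(1 - 1.14·1.07) = 852 - 1.14·893.
So N_1* = -166/-0.22 = 755, and then N_2* = 893 - 1.07·755 = 84.8.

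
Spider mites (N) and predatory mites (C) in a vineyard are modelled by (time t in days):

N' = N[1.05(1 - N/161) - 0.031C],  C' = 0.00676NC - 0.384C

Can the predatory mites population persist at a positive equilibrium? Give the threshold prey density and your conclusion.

Threshold N = 56.8; K > 56.8, so yes, the predator persists.

The predator equation gives dC/dt > 0 only when N > 0.384/0.00676 = 56.8.
Without the predator, N → K = 161. Since 161 > 56.8, the predator can invade and persist.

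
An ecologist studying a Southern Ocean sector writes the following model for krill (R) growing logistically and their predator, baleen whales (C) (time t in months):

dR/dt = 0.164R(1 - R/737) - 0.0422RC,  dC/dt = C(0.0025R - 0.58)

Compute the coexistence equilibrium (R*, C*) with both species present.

From dC/dt = 0 with C > 0: 0.0025R* = 0.58, so R* = 232.
Substitute into dR/dt = 0: 0.164(1 - 232/737) = 0.0422C*.
The bracket is 0.685, giving C* = 0.112/0.0422 = 2.66.

R* ≈ 232, C* ≈ 2.66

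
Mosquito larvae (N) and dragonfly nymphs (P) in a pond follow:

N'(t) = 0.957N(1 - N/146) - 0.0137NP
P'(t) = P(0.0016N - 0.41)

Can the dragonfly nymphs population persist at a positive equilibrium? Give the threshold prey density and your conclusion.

Threshold N = 256; K < 256, so no, the predator goes extinct.

The predator equation gives dP/dt > 0 only when N > 0.41/0.0016 = 256.
Without the predator, N → K = 146. Since 146 < 256, the predator cannot invade.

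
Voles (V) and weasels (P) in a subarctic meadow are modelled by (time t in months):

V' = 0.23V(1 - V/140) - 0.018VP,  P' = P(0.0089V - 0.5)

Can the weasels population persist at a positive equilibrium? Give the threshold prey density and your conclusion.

The predator equation gives dP/dt > 0 only when V > 0.5/0.0089 = 56.2.
Without the predator, V → K = 140. Since 140 > 56.2, the predator can invade and persist.

Threshold V = 56.2; K > 56.2, so yes, the predator persists.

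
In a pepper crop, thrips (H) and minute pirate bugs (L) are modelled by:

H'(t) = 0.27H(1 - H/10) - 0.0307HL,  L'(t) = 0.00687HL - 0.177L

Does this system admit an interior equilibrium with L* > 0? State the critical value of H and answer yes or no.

Threshold H = 25.8; K < 25.8, so no, the predator goes extinct.

The predator equation gives dL/dt > 0 only when H > 0.177/0.00687 = 25.8.
Without the predator, H → K = 10. Since 10 < 25.8, the predator cannot invade.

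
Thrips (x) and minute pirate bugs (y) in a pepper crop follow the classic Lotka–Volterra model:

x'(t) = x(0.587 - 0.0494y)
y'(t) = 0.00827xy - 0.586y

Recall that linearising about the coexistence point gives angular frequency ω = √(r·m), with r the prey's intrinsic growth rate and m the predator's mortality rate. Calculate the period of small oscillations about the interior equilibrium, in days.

Here r = 0.587 and m = 0.586, so r·m = 0.344.
ω = √0.344 = 0.586 per day, hence T = 2π/ω ≈ 10.7 days.

T ≈ 10.7 days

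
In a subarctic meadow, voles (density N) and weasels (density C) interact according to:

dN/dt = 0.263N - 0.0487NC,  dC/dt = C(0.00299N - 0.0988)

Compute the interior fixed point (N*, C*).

Set dC/dt = 0 with C > 0: 0.00299N - 0.0988 = 0, so N* = 0.0988/0.00299 = 33.
Set dN/dt = 0 with N > 0: 0.263 - 0.0487C = 0, so C* = 0.263/0.0487 = 5.4.

N* ≈ 33, C* ≈ 5.4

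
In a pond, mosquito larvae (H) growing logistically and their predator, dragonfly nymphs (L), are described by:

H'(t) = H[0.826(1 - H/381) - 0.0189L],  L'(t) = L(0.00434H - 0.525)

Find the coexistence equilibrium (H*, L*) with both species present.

From dL/dt = 0 with L > 0: 0.00434H* = 0.525, so H* = 121.
Substitute into dH/dt = 0: 0.826(1 - 121/381) = 0.0189L*.
The bracket is 0.682, giving L* = 0.564/0.0189 = 29.8.

H* ≈ 121, L* ≈ 29.8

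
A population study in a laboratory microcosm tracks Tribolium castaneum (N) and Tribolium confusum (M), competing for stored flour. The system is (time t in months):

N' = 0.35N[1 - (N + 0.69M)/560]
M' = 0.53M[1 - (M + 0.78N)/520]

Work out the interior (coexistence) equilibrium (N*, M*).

N* ≈ 436, M* ≈ 180

Setting both brackets to zero gives the nullclines N + 0.69M = 560 and 0.78N + M = 520.
Substituting M = 520 - 0.78N into the first: N(1 - 0.69·0.78) = 560 - 0.69·520.
So N* = 201/0.462 = 436, and then M* = 520 - 0.78·436 = 180.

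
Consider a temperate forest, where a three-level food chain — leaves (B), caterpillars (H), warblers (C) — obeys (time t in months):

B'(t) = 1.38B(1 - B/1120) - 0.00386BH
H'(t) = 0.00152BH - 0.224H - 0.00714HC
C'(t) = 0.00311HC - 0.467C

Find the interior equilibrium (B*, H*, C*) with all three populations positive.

From dC/dt = 0: 0.00311H* = 0.467, so H* = 150.
From dB/dt = 0: 1.38(1 - B*/1120) = 0.00386·150, giving B* = 1120·(1 - 0.42) = 650.
From dH/dt = 0: 0.00152·650 - 0.224 = 0.00714C*, so C* = 0.763/0.00714 = 107.

B* ≈ 650, H* ≈ 150, C* ≈ 107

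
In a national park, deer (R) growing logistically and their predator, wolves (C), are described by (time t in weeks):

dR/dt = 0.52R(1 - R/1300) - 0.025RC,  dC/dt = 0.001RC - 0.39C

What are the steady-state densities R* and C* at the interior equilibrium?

From dC/dt = 0 with C > 0: 0.001R* = 0.39, so R* = 390.
Substitute into dR/dt = 0: 0.52(1 - 390/1300) = 0.025C*.
The bracket is 0.7, giving C* = 0.364/0.025 = 14.6.

R* ≈ 390, C* ≈ 14.6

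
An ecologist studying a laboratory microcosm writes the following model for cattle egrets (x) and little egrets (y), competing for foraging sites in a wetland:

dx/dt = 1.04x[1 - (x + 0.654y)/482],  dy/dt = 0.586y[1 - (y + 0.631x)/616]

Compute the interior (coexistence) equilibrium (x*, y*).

Setting both brackets to zero gives the nullclines x + 0.654y = 482 and 0.631x + y = 616.
Substituting y = 616 - 0.631x into the first: x(1 - 0.654·0.631) = 482 - 0.654·616.
So x* = 79.1/0.587 = 135, and then y* = 616 - 0.631·135 = 531.

x* ≈ 135, y* ≈ 531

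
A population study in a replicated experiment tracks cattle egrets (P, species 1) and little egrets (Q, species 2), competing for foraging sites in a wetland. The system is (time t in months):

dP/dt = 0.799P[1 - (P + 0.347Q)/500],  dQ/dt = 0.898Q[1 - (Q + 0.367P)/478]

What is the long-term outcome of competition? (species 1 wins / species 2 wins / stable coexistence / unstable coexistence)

stable coexistence

Compare the nullcline intercepts: K1/α12 = 500/0.347 = 1440 > K2 = 478; K2/α21 = 478/0.367 = 1300 > K1 = 500.
Since both inequalities hold, each species can invade when rare, so the interior equilibrium is stable.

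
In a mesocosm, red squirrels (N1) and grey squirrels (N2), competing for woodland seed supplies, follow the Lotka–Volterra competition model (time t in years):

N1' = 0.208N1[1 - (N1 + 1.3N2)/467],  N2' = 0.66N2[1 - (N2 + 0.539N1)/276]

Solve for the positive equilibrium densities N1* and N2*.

N1* ≈ 362, N2* ≈ 81.1

Setting both brackets to zero gives the nullclines N1 + 1.3N2 = 467 and 0.539N1 + N2 = 276.
Substituting N2 = 276 - 0.539N1 into the first: N1(1 - 1.3·0.539) = 467 - 1.3·276.
So N1* = 108/0.299 = 362, and then N2* = 276 - 0.539·362 = 81.1.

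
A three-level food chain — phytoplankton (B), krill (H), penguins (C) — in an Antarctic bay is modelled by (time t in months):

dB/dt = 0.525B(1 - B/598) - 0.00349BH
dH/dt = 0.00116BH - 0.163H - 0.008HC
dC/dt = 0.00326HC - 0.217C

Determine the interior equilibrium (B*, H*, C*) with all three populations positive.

B* ≈ 333, H* ≈ 66.6, C* ≈ 28

From dC/dt = 0: 0.00326H* = 0.217, so H* = 66.6.
From dB/dt = 0: 0.525(1 - B*/598) = 0.00349·66.6, giving B* = 598·(1 - 0.442) = 333.
From dH/dt = 0: 0.00116·333 - 0.163 = 0.008C*, so C* = 0.224/0.008 = 28.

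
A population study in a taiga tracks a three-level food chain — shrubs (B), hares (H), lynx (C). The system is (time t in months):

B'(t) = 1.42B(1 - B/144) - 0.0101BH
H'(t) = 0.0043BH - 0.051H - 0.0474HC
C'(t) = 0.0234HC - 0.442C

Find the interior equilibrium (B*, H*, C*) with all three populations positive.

B* ≈ 125, H* ≈ 18.9, C* ≈ 10.2

From dC/dt = 0: 0.0234H* = 0.442, so H* = 18.9.
From dB/dt = 0: 1.42(1 - B*/144) = 0.0101·18.9, giving B* = 144·(1 - 0.134) = 125.
From dH/dt = 0: 0.0043·125 - 0.051 = 0.0474C*, so C* = 0.485/0.0474 = 10.2.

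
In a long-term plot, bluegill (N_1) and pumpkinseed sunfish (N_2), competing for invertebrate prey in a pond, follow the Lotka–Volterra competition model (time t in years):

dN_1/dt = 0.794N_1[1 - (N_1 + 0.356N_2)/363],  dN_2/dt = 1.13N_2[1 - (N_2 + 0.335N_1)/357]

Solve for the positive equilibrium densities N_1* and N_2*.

N_1* ≈ 268, N_2* ≈ 267

Setting both brackets to zero gives the nullclines N_1 + 0.356N_2 = 363 and 0.335N_1 + N_2 = 357.
Substituting N_2 = 357 - 0.335N_1 into the first: N_1(1 - 0.356·0.335) = 363 - 0.356·357.
So N_1* = 236/0.881 = 268, and then N_2* = 357 - 0.335·268 = 267.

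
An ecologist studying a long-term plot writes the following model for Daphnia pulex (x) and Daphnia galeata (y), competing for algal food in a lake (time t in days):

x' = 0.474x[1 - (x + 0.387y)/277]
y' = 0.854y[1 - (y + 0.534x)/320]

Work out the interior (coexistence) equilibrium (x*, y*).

x* ≈ 193, y* ≈ 217

Setting both brackets to zero gives the nullclines x + 0.387y = 277 and 0.534x + y = 320.
Substituting y = 320 - 0.534x into the first: x(1 - 0.387·0.534) = 277 - 0.387·320.
So x* = 153/0.793 = 193, and then y* = 320 - 0.534·193 = 217.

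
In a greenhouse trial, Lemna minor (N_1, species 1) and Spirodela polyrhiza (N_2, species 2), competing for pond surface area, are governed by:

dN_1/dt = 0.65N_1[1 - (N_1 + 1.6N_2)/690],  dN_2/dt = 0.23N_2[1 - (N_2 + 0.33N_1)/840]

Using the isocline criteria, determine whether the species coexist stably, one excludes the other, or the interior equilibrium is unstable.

Compare the nullcline intercepts: K1/α12 = 690/1.6 = 431 < K2 = 840; K2/α21 = 840/0.33 = 2550 > K1 = 690.
Since the inequalities point opposite ways, species 2 can invade but species 1 cannot.

species 2 excludes species 1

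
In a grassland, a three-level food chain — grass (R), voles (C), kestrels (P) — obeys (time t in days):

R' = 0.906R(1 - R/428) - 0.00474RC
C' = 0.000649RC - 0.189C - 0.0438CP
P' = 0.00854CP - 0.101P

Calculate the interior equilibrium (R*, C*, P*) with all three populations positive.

R* ≈ 402, C* ≈ 11.8, P* ≈ 1.63

From dP/dt = 0: 0.00854C* = 0.101, so C* = 11.8.
From dR/dt = 0: 0.906(1 - R*/428) = 0.00474·11.8, giving R* = 428·(1 - 0.0619) = 402.
From dC/dt = 0: 0.000649·402 - 0.189 = 0.0438P*, so P* = 0.0716/0.0438 = 1.63.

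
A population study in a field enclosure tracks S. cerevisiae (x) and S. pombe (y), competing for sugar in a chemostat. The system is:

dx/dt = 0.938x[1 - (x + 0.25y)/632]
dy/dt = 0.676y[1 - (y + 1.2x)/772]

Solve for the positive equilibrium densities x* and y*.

Setting both brackets to zero gives the nullclines x + 0.25y = 632 and 1.2x + y = 772.
Substituting y = 772 - 1.2x into the first: x(1 - 0.25·1.2) = 632 - 0.25·772.
So x* = 439/0.7 = 627, and then y* = 772 - 1.2·627 = 19.4.

x* ≈ 627, y* ≈ 19.4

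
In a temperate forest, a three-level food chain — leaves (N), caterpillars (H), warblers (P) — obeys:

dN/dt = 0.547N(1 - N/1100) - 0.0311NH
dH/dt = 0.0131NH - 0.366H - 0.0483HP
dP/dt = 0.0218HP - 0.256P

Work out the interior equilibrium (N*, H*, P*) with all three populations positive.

N* ≈ 366, H* ≈ 11.7, P* ≈ 91.6

From dP/dt = 0: 0.0218H* = 0.256, so H* = 11.7.
From dN/dt = 0: 0.547(1 - N*/1100) = 0.0311·11.7, giving N* = 1100·(1 - 0.668) = 366.
From dH/dt = 0: 0.0131·366 - 0.366 = 0.0483P*, so P* = 4.42/0.0483 = 91.6.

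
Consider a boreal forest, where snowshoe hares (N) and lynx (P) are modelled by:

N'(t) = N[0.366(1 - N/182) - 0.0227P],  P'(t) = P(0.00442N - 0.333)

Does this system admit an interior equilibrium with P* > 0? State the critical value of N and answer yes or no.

Threshold N = 75.3; K > 75.3, so yes, the predator persists.

The predator equation gives dP/dt > 0 only when N > 0.333/0.00442 = 75.3.
Without the predator, N → K = 182. Since 182 > 75.3, the predator can invade and persist.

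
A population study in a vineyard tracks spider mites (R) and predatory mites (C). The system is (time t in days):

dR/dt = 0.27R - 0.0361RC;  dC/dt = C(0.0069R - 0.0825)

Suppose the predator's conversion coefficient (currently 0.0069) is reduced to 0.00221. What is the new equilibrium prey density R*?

R* ≈ 37.3

At the interior fixed point, setting dC/dt = 0 with C > 0 fixes R* = (predator death rate)/(RC coefficient) — independent of the other coefficients.
With the change, R* = 0.0825/0.00221 = 37.3; it rises from 12.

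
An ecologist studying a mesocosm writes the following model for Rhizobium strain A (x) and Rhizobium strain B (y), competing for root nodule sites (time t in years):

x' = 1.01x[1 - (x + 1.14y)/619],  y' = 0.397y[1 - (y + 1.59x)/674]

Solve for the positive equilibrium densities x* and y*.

x* ≈ 184, y* ≈ 382

Setting both brackets to zero gives the nullclines x + 1.14y = 619 and 1.59x + y = 674.
Substituting y = 674 - 1.59x into the first: x(1 - 1.14·1.59) = 619 - 1.14·674.
So x* = -149/-0.813 = 184, and then y* = 674 - 1.59·184 = 382.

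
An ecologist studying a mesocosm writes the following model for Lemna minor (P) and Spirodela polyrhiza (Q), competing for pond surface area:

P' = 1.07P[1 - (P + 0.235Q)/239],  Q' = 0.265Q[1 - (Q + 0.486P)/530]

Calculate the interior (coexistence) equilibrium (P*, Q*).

Setting both brackets to zero gives the nullclines P + 0.235Q = 239 and 0.486P + Q = 530.
Substituting Q = 530 - 0.486P into the first: P(1 - 0.235·0.486) = 239 - 0.235·530.
So P* = 114/0.886 = 129, and then Q* = 530 - 0.486·129 = 467.

P* ≈ 129, Q* ≈ 467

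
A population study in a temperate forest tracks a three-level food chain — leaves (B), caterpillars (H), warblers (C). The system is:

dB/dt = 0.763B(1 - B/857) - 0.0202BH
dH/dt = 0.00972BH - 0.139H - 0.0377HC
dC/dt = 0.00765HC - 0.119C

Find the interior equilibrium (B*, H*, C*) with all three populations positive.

From dC/dt = 0: 0.00765H* = 0.119, so H* = 15.6.
From dB/dt = 0: 0.763(1 - B*/857) = 0.0202·15.6, giving B* = 857·(1 - 0.412) = 504.
From dH/dt = 0: 0.00972·504 - 0.139 = 0.0377C*, so C* = 4.76/0.0377 = 126.

B* ≈ 504, H* ≈ 15.6, C* ≈ 126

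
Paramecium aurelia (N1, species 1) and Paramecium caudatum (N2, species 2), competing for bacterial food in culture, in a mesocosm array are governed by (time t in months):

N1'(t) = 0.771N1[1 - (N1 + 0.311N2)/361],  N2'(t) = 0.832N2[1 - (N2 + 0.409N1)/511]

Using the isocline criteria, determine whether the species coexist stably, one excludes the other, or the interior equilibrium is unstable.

Compare the nullcline intercepts: K1/α12 = 361/0.311 = 1160 > K2 = 511; K2/α21 = 511/0.409 = 1250 > K1 = 361.
Since both inequalities hold, each species can invade when rare, so the interior equilibrium is stable.

stable coexistence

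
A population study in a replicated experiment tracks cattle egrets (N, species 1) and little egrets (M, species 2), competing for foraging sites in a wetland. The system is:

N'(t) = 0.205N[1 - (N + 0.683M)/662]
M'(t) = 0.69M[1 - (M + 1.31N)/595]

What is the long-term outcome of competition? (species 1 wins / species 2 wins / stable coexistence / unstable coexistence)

species 1 excludes species 2

Compare the nullcline intercepts: K1/α12 = 662/0.683 = 969 > K2 = 595; K2/α21 = 595/1.31 = 454 < K1 = 662.
Since the inequalities point opposite ways, species 1 can invade but species 2 cannot.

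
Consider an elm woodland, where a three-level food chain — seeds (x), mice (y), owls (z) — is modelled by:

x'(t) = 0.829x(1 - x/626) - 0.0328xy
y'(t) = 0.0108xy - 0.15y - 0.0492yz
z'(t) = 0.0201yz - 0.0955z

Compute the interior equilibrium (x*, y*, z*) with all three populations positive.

From dz/dt = 0: 0.0201y* = 0.0955, so y* = 4.75.
From dx/dt = 0: 0.829(1 - x*/626) = 0.0328·4.75, giving x* = 626·(1 - 0.188) = 508.
From dy/dt = 0: 0.0108·508 - 0.15 = 0.0492z*, so z* = 5.34/0.0492 = 109.

x* ≈ 508, y* ≈ 4.75, z* ≈ 109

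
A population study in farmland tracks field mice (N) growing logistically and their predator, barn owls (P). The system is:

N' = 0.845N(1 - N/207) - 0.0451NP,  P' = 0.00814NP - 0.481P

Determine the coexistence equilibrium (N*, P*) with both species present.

From dP/dt = 0 with P > 0: 0.00814N* = 0.481, so N* = 59.1.
Substitute into dN/dt = 0: 0.845(1 - 59.1/207) = 0.0451P*.
The bracket is 0.715, giving P* = 0.604/0.0451 = 13.4.

N* ≈ 59.1, P* ≈ 13.4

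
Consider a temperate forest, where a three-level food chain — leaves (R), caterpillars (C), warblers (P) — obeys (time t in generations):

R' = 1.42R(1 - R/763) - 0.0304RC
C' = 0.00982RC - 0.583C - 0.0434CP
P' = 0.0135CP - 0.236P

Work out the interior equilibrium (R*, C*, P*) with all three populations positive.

R* ≈ 477, C* ≈ 17.5, P* ≈ 94.6

From dP/dt = 0: 0.0135C* = 0.236, so C* = 17.5.
From dR/dt = 0: 1.42(1 - R*/763) = 0.0304·17.5, giving R* = 763·(1 - 0.374) = 477.
From dC/dt = 0: 0.00982·477 - 0.583 = 0.0434P*, so P* = 4.11/0.0434 = 94.6.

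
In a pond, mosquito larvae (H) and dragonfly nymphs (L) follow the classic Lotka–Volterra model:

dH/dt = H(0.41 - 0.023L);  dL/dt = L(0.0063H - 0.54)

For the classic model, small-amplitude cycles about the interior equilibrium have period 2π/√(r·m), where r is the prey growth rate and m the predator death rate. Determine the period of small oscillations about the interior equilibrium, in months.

Here r = 0.41 and m = 0.54, so r·m = 0.221.
ω = √0.221 = 0.471 per month, hence T = 2π/ω ≈ 13.4 months.

T ≈ 13.4 months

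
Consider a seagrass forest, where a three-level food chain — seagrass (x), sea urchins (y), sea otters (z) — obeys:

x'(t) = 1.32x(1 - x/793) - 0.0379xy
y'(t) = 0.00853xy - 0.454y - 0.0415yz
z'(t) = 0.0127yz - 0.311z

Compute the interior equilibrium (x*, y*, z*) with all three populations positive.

x* ≈ 235, y* ≈ 24.5, z* ≈ 37.5

From dz/dt = 0: 0.0127y* = 0.311, so y* = 24.5.
From dx/dt = 0: 1.32(1 - x*/793) = 0.0379·24.5, giving x* = 793·(1 - 0.703) = 235.
From dy/dt = 0: 0.00853·235 - 0.454 = 0.0415z*, so z* = 1.55/0.0415 = 37.5.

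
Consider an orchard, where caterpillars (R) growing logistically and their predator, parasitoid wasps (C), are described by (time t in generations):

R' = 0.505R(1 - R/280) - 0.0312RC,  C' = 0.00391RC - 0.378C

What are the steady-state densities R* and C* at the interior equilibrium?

From dC/dt = 0 with C > 0: 0.00391R* = 0.378, so R* = 96.7.
Substitute into dR/dt = 0: 0.505(1 - 96.7/280) = 0.0312C*.
The bracket is 0.655, giving C* = 0.331/0.0312 = 10.6.

R* ≈ 96.7, C* ≈ 10.6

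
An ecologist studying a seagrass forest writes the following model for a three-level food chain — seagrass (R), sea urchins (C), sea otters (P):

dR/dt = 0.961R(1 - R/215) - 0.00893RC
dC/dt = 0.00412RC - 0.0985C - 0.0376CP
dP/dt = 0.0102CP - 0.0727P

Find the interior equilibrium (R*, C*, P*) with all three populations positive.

R* ≈ 201, C* ≈ 7.13, P* ≈ 19.4

From dP/dt = 0: 0.0102C* = 0.0727, so C* = 7.13.
From dR/dt = 0: 0.961(1 - R*/215) = 0.00893·7.13, giving R* = 215·(1 - 0.0662) = 201.
From dC/dt = 0: 0.00412·201 - 0.0985 = 0.0376P*, so P* = 0.729/0.0376 = 19.4.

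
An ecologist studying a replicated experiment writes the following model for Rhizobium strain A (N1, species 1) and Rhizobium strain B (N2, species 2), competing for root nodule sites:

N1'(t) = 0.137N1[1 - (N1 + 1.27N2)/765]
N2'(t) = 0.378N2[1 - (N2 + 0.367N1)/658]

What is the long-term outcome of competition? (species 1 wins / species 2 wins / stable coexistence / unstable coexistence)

species 2 excludes species 1

Compare the nullcline intercepts: K1/α12 = 765/1.27 = 602 < K2 = 658; K2/α21 = 658/0.367 = 1790 > K1 = 765.
Since the inequalities point opposite ways, species 2 can invade but species 1 cannot.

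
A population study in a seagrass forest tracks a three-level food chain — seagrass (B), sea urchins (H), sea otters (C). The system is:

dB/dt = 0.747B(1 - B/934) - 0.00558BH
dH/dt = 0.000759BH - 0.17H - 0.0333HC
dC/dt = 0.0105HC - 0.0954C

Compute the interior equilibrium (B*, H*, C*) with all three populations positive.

B* ≈ 871, H* ≈ 9.09, C* ≈ 14.7

From dC/dt = 0: 0.0105H* = 0.0954, so H* = 9.09.
From dB/dt = 0: 0.747(1 - B*/934) = 0.00558·9.09, giving B* = 934·(1 - 0.0679) = 871.
From dH/dt = 0: 0.000759·871 - 0.17 = 0.0333C*, so C* = 0.491/0.0333 = 14.7.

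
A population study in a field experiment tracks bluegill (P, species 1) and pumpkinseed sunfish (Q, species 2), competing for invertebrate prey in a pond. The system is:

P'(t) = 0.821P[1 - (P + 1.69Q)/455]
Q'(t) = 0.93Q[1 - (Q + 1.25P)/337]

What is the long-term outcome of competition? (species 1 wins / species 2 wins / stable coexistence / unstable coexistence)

Compare the nullcline intercepts: K1/α12 = 455/1.69 = 269 < K2 = 337; K2/α21 = 337/1.25 = 270 < K1 = 455.
Since both are reversed, neither can invade when rare; the interior point is a saddle.

unstable coexistence (outcome depends on initial conditions)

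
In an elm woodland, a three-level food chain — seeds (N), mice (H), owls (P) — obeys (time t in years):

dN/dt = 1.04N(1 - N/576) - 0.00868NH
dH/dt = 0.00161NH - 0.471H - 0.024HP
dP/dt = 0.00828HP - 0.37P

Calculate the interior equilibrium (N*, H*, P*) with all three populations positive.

N* ≈ 361, H* ≈ 44.7, P* ≈ 4.6

From dP/dt = 0: 0.00828H* = 0.37, so H* = 44.7.
From dN/dt = 0: 1.04(1 - N*/576) = 0.00868·44.7, giving N* = 576·(1 - 0.373) = 361.
From dH/dt = 0: 0.00161·361 - 0.471 = 0.024P*, so P* = 0.11/0.024 = 4.6.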